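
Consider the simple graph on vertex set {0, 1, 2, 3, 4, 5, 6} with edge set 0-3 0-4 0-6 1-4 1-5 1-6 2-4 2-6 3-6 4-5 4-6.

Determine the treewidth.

2

A width-2 tree decomposition is:
Bags: B1 = {2, 4, 6}  B2 = {1, 4, 6}  B3 = {0, 4, 6}  B4 = {0, 3, 6}  B5 = {1, 4, 5}
Tree: B1–B2, B1–B3, B3–B4, B2–B5
Each bag holds 3 vertices, so the decomposition has width 2, which upper-bounds the treewidth. For the lower bound, the 3 vertices {0, 3, 6} are pairwise adjacent, and any tree decomposition puts a clique entirely inside one bag — forcing width ≥ 2. Hence tw(G) = 2 exactly.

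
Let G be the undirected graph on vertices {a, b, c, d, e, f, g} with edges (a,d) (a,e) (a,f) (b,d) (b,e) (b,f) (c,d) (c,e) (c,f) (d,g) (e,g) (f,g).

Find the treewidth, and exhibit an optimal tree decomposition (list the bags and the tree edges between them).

Each bag holds 4 vertices, so the decomposition has width 3, which upper-bounds the treewidth. For the lower bound: the 4 vertex sets {d,g}, {b,e}, {f}, {a} are disjoint, each induces a connected subgraph, and every pair is joined by at least one edge of G. Contracting each set to a single vertex therefore yields K_{4} as a minor, and since treewidth is minor-monotone, tw(G) ≥ tw(K_{4}) = 3. The upper and lower bounds meet at 3, so that is the treewidth.

Treewidth 3.
Bags: B1 = {d, e, f, g}  B2 = {b, d, e, f}  B3 = {a, d, e, f}  B4 = {c, d, e, f}
Tree: B1–B2, B2–B3, B3–B4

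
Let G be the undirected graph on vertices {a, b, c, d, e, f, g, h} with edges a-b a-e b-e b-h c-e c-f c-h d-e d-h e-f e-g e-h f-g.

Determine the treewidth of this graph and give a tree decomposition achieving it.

The largest bag has 3 vertices, giving width 2; this decomposition certifies tw(G) ≤ 2. Conversely, {e, f, g} is a clique of size 3, and the vertices of any clique must share a bag in every tree decomposition; so some bag has ≥ 3 vertices and tw(G) ≥ 2. The upper and lower bounds meet at 2, so that is the treewidth.

Treewidth 2.
One such decomposition:
Bags: B1 = {c, e, h}  B2 = {b, e, h}  B3 = {a, b, e}  B4 = {c, e, f}  B5 = {d, e, h}  B6 = {e, f, g}
Tree: B1–B2, B2–B3, B1–B4, B1–B5, B4–B6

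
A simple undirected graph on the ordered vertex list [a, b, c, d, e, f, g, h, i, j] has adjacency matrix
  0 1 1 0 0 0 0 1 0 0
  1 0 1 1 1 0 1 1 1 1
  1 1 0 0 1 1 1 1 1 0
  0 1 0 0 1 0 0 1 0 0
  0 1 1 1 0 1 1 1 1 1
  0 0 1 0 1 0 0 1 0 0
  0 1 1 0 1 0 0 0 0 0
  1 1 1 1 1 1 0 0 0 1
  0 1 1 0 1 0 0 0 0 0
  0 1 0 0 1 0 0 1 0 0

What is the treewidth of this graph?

3

A width-3 tree decomposition is:
Bags: B1 = {c, e, f, h}  B2 = {b, c, e, h}  B3 = {b, c, e, g}  B4 = {b, e, h, j}  B5 = {b, d, e, h}  B6 = {a, b, c, h}  B7 = {b, c, e, i}
Tree: B1–B2, B2–B3, B2–B4, B4–B5, B2–B6, B3–B7
Every bag has size at most 4, so the width is 4 − 1 = 3 and tw(G) ≤ 3. On the other hand G contains the 4-clique {c, e, f, h}. A clique must lie in a single bag of any decomposition, so no decomposition can have width below 3. The upper and lower bounds meet at 3, so that is the treewidth.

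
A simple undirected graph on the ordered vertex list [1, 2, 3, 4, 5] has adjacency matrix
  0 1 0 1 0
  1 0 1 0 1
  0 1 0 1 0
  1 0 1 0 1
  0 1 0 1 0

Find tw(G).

2

A width-2 tree decomposition is:
Bags: B1 = {2, 4, 5}  B2 = {2, 3, 4}  B3 = {1, 2, 4}
Tree: B1–B2, B2–B3
Every bag has size at most 3, so the width is 3 − 1 = 2 and tw(G) ≤ 2. Since 2–5–4–3–2 is a cycle in G, G is not acyclic. Forests are exactly the graphs of treewidth ≤ 1, so tw(G) ≥ 2. Hence tw(G) = 2 exactly.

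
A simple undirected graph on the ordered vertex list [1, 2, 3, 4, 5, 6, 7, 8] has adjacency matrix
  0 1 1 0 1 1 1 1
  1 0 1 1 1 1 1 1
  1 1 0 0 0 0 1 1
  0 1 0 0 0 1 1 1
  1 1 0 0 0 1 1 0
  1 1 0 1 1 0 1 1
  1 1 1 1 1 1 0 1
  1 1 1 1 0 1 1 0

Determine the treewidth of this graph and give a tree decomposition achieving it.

Treewidth 4.
One such decomposition:
Bags: B1 = {1, 2, 3, 7, 8}  B2 = {1, 2, 6, 7, 8}  B3 = {1, 2, 5, 6, 7}  B4 = {2, 4, 6, 7, 8}
Tree: B1–B2, B2–B3, B2–B4

Each bag holds 5 vertices, so the decomposition has width 4, which upper-bounds the treewidth. Conversely, {1, 2, 3, 7, 8} is a clique of size 5, and the vertices of any clique must share a bag in every tree decomposition; so some bag has ≥ 5 vertices and tw(G) ≥ 4. Hence tw(G) = 4 exactly.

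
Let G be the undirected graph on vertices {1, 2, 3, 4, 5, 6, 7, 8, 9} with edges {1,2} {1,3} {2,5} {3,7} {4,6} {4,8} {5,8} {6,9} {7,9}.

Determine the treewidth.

A width-2 tree decomposition is:
Bags: B1 = {2, 5, 8}  B2 = {1, 2, 8}  B3 = {1, 3, 8}  B4 = {3, 7, 8}  B5 = {7, 8, 9}  B6 = {6, 8, 9}  B7 = {4, 6, 8}
Tree: B1–B2, B2–B3, B3–B4, B4–B5, B5–B6, B6–B7
Each bag holds 3 vertices, so the decomposition has width 2, which upper-bounds the treewidth. For the lower bound, G contains the cycle 8–5–2–1–3–7–9–6–4–8, so G is not a forest; only forests have treewidth ≤ 1, hence tw(G) ≥ 2. Combining the bounds, tw(G) = 2.

2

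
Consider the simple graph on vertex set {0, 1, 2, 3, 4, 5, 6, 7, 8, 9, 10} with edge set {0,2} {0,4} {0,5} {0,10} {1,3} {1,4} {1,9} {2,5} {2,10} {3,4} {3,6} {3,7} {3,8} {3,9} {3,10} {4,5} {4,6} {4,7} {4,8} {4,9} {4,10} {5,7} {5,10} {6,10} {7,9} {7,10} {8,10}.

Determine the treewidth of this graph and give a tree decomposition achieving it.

Every bag has size at most 4, so the width is 4 − 1 = 3 and tw(G) ≤ 3. For the lower bound, the 4 vertices {0, 2, 5, 10} are pairwise adjacent, and any tree decomposition puts a clique entirely inside one bag — forcing width ≥ 3. Hence tw(G) = 3 exactly.

Treewidth 3.
One optimal decomposition is:
Bags: B1 = {3, 4, 7, 10}  B2 = {3, 4, 8, 10}  B3 = {4, 5, 7, 10}  B4 = {3, 4, 7, 9}  B5 = {3, 4, 6, 10}  B6 = {0, 4, 5, 10}  B7 = {0, 2, 5, 10}  B8 = {1, 3, 4, 9}
Tree: B1–B2, B1–B3, B1–B4, B2–B5, B3–B6, B6–B7, B4–B8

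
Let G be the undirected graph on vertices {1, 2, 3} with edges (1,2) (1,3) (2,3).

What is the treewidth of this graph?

A width-2 tree decomposition is:
Bags: B1 = {1, 2, 3}
Tree: (single bag)
With just one bag of size 3, the width is 3 − 1 = 2, so tw(G) ≤ 2. For the lower bound, the 3 vertices {1, 2, 3} are pairwise adjacent, and any tree decomposition puts a clique entirely inside one bag — forcing width ≥ 2. Hence tw(G) = 2 exactly.

2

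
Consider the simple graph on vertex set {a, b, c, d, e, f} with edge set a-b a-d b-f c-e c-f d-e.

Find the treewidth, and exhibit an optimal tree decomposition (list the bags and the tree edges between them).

Treewidth 2.
One optimal decomposition is:
Bags: B1 = {a, b, f}  B2 = {a, c, f}  B3 = {a, c, e}  B4 = {a, d, e}
Tree: B1–B2, B2–B3, B3–B4

Each bag holds 3 vertices, so the decomposition has width 2, which upper-bounds the treewidth. Since a–b–f–c–e–d–a is a cycle in G, G is not acyclic. Forests are exactly the graphs of treewidth ≤ 1, so tw(G) ≥ 2. Hence tw(G) = 2 exactly.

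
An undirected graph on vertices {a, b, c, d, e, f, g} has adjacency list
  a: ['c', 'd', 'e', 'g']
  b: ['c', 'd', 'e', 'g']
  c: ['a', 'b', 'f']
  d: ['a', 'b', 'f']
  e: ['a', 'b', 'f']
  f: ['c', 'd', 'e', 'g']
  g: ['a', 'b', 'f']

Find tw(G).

A width-3 tree decomposition is:
Bags: B1 = {a, b, c, f}  B2 = {a, b, e, f}  B3 = {a, b, d, f}  B4 = {a, b, f, g}
Tree: B1–B2, B2–B3, B3–B4
Every bag has size at most 4, so the width is 4 − 1 = 3 and tw(G) ≤ 3. For the lower bound: the 4 vertex sets {b,c}, {e,f}, {a}, {d} are disjoint, each induces a connected subgraph, and every pair is joined by at least one edge of G. Contracting each set to a single vertex therefore yields K_{4} as a minor, and since treewidth is minor-monotone, tw(G) ≥ tw(K_{4}) = 3. Combining the bounds, tw(G) = 3.

3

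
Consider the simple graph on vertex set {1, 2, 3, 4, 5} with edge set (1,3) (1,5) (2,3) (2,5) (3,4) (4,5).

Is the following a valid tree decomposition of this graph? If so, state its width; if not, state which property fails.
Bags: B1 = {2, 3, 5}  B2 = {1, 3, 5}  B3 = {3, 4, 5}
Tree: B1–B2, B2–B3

Yes; width 2.

Every vertex of G appears in some bag (union = {1, 2, 3, 4, 5}); every edge is covered by a bag; and for each vertex v the set of bags containing v is connected in the bag tree. The decomposition is therefore valid. The largest bag has 3 vertices, so the width is 2.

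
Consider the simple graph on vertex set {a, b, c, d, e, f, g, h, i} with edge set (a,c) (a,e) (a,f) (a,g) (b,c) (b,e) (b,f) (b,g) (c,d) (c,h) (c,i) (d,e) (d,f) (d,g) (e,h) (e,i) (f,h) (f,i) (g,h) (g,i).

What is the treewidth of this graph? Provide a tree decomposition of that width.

Each bag holds 5 vertices, so the decomposition has width 4, which upper-bounds the treewidth. For the lower bound: the 5 vertex sets {c,i}, {a,f}, {d,g}, {e}, {h} are disjoint, each induces a connected subgraph, and every pair is joined by at least one edge of G. Contracting each set to a single vertex therefore yields K_{5} as a minor, and since treewidth is minor-monotone, tw(G) ≥ tw(K_{5}) = 4. The upper and lower bounds meet at 4, so that is the treewidth.

Treewidth 4.
Bags: B1 = {c, e, f, g, i}  B2 = {a, c, e, f, g}  B3 = {c, d, e, f, g}  B4 = {c, e, f, g, h}  B5 = {b, c, e, f, g}
Tree: B1–B2, B2–B3, B3–B4, B4–B5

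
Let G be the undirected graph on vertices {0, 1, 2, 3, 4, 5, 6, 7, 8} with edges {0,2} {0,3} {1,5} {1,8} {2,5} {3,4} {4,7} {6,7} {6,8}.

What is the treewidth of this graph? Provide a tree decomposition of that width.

Treewidth 2.
One optimal decomposition is:
Bags: B1 = {0, 2, 3}  B2 = {2, 3, 5}  B3 = {1, 3, 5}  B4 = {1, 3, 8}  B5 = {3, 6, 8}  B6 = {3, 6, 7}  B7 = {3, 4, 7}
Tree: B1–B2, B2–B3, B3–B4, B4–B5, B5–B6, B6–B7

Every bag has size at most 3, so the width is 3 − 1 = 2 and tw(G) ≤ 2. For the lower bound, G contains the cycle 3–0–2–5–1–8–6–7–4–3, so G is not a forest; only forests have treewidth ≤ 1, hence tw(G) ≥ 2. Combining the bounds, tw(G) = 2.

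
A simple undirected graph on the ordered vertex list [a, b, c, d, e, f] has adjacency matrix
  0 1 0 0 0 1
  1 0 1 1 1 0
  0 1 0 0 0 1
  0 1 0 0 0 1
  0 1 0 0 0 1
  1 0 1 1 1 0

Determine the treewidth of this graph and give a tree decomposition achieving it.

Treewidth 2.
Bags: B1 = {b, c, f}  B2 = {b, e, f}  B3 = {b, d, f}  B4 = {a, b, f}
Tree: B1–B2, B2–B3, B3–B4

Every bag has size at most 3, so the width is 3 − 1 = 2 and tw(G) ≤ 2. For the lower bound, G contains the cycle b–c–f–e–b, so G is not a forest; only forests have treewidth ≤ 1, hence tw(G) ≥ 2. Combining the bounds, tw(G) = 2.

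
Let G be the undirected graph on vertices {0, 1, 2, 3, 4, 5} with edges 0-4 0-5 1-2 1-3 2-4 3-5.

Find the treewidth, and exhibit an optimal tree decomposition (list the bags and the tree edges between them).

Treewidth 2.
One such decomposition:
Bags: B1 = {1, 2, 4}  B2 = {0, 1, 4}  B3 = {0, 1, 5}  B4 = {1, 3, 5}
Tree: B1–B2, B2–B3, B3–B4

The largest bag has 3 vertices, giving width 2; this decomposition certifies tw(G) ≤ 2. Since 1–2–4–0–5–3–1 is a cycle in G, G is not acyclic. Forests are exactly the graphs of treewidth ≤ 1, so tw(G) ≥ 2. Hence tw(G) = 2 exactly.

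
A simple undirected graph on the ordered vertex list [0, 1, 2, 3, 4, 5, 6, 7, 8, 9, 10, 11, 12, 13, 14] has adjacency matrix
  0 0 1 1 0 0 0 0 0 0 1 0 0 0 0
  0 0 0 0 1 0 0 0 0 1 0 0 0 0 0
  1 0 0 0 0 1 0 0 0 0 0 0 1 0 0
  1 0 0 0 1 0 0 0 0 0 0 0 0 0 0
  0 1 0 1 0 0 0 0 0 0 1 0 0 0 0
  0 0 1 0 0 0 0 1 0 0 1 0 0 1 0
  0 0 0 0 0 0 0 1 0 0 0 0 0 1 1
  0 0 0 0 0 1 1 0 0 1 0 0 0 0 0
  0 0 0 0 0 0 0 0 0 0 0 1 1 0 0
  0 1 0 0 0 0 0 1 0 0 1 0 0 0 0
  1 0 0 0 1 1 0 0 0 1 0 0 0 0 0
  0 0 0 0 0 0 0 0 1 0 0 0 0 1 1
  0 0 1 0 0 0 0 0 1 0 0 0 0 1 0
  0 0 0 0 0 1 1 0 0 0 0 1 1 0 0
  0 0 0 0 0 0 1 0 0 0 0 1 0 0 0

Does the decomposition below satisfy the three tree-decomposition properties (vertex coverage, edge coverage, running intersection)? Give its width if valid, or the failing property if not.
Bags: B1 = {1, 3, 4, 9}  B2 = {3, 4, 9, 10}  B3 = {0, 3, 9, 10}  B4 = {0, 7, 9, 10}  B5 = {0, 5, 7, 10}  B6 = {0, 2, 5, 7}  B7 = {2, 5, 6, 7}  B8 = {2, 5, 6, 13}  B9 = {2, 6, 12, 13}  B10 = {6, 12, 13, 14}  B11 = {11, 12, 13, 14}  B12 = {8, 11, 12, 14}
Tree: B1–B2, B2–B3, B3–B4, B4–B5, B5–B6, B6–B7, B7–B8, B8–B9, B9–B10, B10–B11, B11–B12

Every vertex of G appears in some bag (union = {0, 1, 2, 3, 4, 5, 6, 7, 8, 9, 10, 11, 12, 13, 14}); every edge is covered by a bag; and for each vertex v the set of bags containing v is connected in the bag tree. The decomposition is therefore valid. The largest bag has 4 vertices, so the width is 3.

Yes; width 3.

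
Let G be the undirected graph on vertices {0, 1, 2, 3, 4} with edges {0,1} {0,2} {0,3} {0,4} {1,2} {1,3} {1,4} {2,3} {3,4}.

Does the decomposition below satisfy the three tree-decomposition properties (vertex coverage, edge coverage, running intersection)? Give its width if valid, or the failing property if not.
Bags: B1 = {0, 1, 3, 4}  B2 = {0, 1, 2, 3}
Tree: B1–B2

Every vertex of G appears in some bag (union = {0, 1, 2, 3, 4}); every edge is covered by a bag; and for each vertex v the set of bags containing v is connected in the bag tree. The decomposition is therefore valid. The largest bag has 4 vertices, so the width is 3.

Yes; width 3.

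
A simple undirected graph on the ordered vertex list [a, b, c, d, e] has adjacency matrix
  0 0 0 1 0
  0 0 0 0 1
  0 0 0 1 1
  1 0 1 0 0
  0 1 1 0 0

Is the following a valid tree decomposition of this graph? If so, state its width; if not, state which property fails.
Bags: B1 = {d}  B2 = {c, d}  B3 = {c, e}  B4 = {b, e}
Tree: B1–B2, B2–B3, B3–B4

No — vertex a appears in no bag.

A tree decomposition must satisfy three properties: every vertex lies in some bag; for every edge, both endpoints lie together in some bag; and for every vertex, the bags containing it form a connected subtree. Here vertex a appears in no bag, so the decomposition is invalid.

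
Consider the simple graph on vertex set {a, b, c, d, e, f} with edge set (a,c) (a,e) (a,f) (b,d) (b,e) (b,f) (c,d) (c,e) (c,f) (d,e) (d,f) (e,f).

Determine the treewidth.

3

A width-3 tree decomposition is:
Bags: B1 = {c, d, e, f}  B2 = {b, d, e, f}  B3 = {a, c, e, f}
Tree: B1–B2, B1–B3
Each bag holds 4 vertices, so the decomposition has width 3, which upper-bounds the treewidth. On the other hand G contains the 4-clique {c, d, e, f}. A clique must lie in a single bag of any decomposition, so no decomposition can have width below 3. Hence tw(G) = 3 exactly.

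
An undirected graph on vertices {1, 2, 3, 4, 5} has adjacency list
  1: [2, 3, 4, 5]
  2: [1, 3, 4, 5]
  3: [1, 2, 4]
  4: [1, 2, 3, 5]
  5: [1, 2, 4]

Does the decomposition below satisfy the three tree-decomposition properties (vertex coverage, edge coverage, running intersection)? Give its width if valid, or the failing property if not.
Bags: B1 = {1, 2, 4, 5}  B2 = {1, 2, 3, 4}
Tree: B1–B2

Checking the three conditions: (i) the bags cover all of {1, 2, 3, 4, 5}; (ii) for each edge, some bag contains both endpoints; (iii) the bags containing any fixed vertex form a subtree. All hold, so the decomposition is valid with width 4 − 1 = 3.

Yes; width 3.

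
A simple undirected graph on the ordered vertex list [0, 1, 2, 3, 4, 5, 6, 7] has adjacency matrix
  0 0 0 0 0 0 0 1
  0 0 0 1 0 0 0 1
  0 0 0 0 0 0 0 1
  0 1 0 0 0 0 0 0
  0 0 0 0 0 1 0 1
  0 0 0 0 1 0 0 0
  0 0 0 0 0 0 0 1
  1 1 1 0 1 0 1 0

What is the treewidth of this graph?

1

A width-1 tree decomposition is:
Bags: B1 = {2, 7}  B2 = {1, 7}  B3 = {4, 7}  B4 = {1, 3}  B5 = {0, 7}  B6 = {4, 5}  B7 = {6, 7}
Tree: B1–B2, B2–B3, B2–B4, B2–B5, B3–B6, B3–B7
The largest bag has 2 vertices, giving width 1; this decomposition certifies tw(G) ≤ 1. G has an edge, so its treewidth is at least 1. Hence tw(G) = 1 exactly.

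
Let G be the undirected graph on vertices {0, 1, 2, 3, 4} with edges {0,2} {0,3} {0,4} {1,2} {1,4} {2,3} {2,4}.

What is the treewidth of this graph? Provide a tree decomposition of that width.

Treewidth 2.
One optimal decomposition is:
Bags: B1 = {1, 2, 4}  B2 = {0, 2, 4}  B3 = {0, 2, 3}
Tree: B1–B2, B2–B3

The largest bag has 3 vertices, giving width 2; this decomposition certifies tw(G) ≤ 2. Conversely, {0, 2, 3} is a clique of size 3, and the vertices of any clique must share a bag in every tree decomposition; so some bag has ≥ 3 vertices and tw(G) ≥ 2. Therefore the treewidth is 2.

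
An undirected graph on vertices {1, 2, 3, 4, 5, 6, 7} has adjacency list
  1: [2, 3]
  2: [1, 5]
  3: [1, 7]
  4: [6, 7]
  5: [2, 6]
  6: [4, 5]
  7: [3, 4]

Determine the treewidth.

2

A width-2 tree decomposition is:
Bags: B1 = {2, 5, 6}  B2 = {2, 4, 6}  B3 = {2, 4, 7}  B4 = {2, 3, 7}  B5 = {1, 2, 3}
Tree: B1–B2, B2–B3, B3–B4, B4–B5
The largest bag has 3 vertices, giving width 2; this decomposition certifies tw(G) ≤ 2. Since 2–5–6–4–7–3–1–2 is a cycle in G, G is not acyclic. Forests are exactly the graphs of treewidth ≤ 1, so tw(G) ≥ 2. Hence tw(G) = 2 exactly.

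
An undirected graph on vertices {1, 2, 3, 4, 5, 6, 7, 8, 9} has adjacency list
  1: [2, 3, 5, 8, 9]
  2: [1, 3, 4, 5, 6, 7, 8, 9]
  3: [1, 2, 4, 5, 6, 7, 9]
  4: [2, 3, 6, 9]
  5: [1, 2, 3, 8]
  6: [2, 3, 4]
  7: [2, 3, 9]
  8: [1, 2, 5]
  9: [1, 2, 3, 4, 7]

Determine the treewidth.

3

A width-3 tree decomposition is:
Bags: B1 = {2, 3, 7, 9}  B2 = {2, 3, 4, 9}  B3 = {1, 2, 3, 9}  B4 = {1, 2, 3, 5}  B5 = {1, 2, 5, 8}  B6 = {2, 3, 4, 6}
Tree: B1–B2, B2–B3, B3–B4, B4–B5, B2–B6
Each bag holds 4 vertices, so the decomposition has width 3, which upper-bounds the treewidth. On the other hand G contains the 4-clique {1, 2, 5, 8}. A clique must lie in a single bag of any decomposition, so no decomposition can have width below 3. The upper and lower bounds meet at 3, so that is the treewidth.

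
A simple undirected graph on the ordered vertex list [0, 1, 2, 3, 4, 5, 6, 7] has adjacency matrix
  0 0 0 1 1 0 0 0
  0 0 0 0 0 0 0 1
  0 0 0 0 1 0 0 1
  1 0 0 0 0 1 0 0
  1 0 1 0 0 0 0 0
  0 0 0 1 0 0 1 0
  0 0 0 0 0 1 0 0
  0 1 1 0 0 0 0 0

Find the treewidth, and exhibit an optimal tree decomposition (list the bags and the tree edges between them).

Treewidth 1.
One such decomposition:
Bags: B1 = {5, 6}  B2 = {3, 5}  B3 = {0, 3}  B4 = {0, 4}  B5 = {2, 4}  B6 = {2, 7}  B7 = {1, 7}
Tree: B1–B2, B2–B3, B3–B4, B4–B5, B5–B6, B6–B7

Each bag holds 2 vertices, so the decomposition has width 1, which upper-bounds the treewidth. Since G has at least one edge (e.g. 6–5), it is not an edgeless graph, so tw(G) ≥ 1. Combining the bounds, tw(G) = 1.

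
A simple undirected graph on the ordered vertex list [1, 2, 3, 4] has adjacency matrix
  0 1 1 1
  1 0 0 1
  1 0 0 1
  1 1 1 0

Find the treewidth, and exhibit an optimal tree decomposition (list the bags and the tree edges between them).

Each bag holds 3 vertices, so the decomposition has width 2, which upper-bounds the treewidth. For the lower bound, the 3 vertices {1, 2, 4} are pairwise adjacent, and any tree decomposition puts a clique entirely inside one bag — forcing width ≥ 2. The upper and lower bounds meet at 2, so that is the treewidth.

Treewidth 2.
Bags: B1 = {1, 3, 4}  B2 = {1, 2, 4}
Tree: B1–B2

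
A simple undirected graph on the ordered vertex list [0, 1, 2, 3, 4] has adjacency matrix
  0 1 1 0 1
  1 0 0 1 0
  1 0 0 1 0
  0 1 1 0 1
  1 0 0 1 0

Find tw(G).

A width-2 tree decomposition is:
Bags: B1 = {0, 2, 3}  B2 = {0, 3, 4}  B3 = {0, 1, 3}
Tree: B1–B2, B2–B3
The largest bag has 3 vertices, giving width 2; this decomposition certifies tw(G) ≤ 2. For the lower bound, G contains the cycle 3–2–0–4–3, so G is not a forest; only forests have treewidth ≤ 1, hence tw(G) ≥ 2. The upper and lower bounds meet at 2, so that is the treewidth.

2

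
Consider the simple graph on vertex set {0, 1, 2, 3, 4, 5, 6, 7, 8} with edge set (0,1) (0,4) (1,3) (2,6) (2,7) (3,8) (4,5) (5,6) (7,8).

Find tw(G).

A width-2 tree decomposition is:
Bags: B1 = {0, 4, 5}  B2 = {0, 1, 5}  B3 = {1, 3, 5}  B4 = {3, 5, 8}  B5 = {5, 7, 8}  B6 = {2, 5, 7}  B7 = {2, 5, 6}
Tree: B1–B2, B2–B3, B3–B4, B4–B5, B5–B6, B6–B7
The largest bag has 3 vertices, giving width 2; this decomposition certifies tw(G) ≤ 2. The edges 5–4–0–1–3–8–7–2–6–5 form a cycle, so G is not a tree and its treewidth is at least 2. The upper and lower bounds meet at 2, so that is the treewidth.

2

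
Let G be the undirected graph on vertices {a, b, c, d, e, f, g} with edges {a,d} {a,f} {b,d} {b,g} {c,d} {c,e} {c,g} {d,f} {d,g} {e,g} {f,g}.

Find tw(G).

A width-2 tree decomposition is:
Bags: B1 = {c, d, g}  B2 = {d, f, g}  B3 = {a, d, f}  B4 = {b, d, g}  B5 = {c, e, g}
Tree: B1–B2, B2–B3, B2–B4, B1–B5
Each bag holds 3 vertices, so the decomposition has width 2, which upper-bounds the treewidth. Conversely, {c, d, g} is a clique of size 3, and the vertices of any clique must share a bag in every tree decomposition; so some bag has ≥ 3 vertices and tw(G) ≥ 2. Therefore the treewidth is 2.

2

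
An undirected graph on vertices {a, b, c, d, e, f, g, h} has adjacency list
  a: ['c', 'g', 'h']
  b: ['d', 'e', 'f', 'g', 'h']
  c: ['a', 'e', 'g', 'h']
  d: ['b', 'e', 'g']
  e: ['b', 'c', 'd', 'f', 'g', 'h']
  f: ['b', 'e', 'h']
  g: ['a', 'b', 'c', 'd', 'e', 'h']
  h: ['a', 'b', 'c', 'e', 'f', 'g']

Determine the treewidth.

A width-3 tree decomposition is:
Bags: B1 = {a, c, g, h}  B2 = {c, e, g, h}  B3 = {b, e, g, h}  B4 = {b, d, e, g}  B5 = {b, e, f, h}
Tree: B1–B2, B2–B3, B3–B4, B3–B5
Every bag has size at most 4, so the width is 4 − 1 = 3 and tw(G) ≤ 3. On the other hand G contains the 4-clique {b, d, e, g}. A clique must lie in a single bag of any decomposition, so no decomposition can have width below 3. Therefore the treewidth is 3.

3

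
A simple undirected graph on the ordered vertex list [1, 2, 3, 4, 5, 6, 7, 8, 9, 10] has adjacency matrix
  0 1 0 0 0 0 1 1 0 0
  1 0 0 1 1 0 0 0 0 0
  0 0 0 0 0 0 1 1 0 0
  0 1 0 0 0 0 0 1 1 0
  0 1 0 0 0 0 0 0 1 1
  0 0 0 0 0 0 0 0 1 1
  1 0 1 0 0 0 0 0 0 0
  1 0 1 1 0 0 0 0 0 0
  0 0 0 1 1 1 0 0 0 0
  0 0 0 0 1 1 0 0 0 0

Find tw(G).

A width-2 tree decomposition is:
Bags: B1 = {3, 7, 8}  B2 = {1, 7, 8}  B3 = {1, 4, 8}  B4 = {1, 2, 4}  B5 = {2, 4, 9}  B6 = {2, 5, 9}  B7 = {5, 6, 9}  B8 = {5, 6, 10}
Tree: B1–B2, B2–B3, B3–B4, B4–B5, B5–B6, B6–B7, B7–B8
Every bag has size at most 3, so the width is 3 − 1 = 2 and tw(G) ≤ 2. The edges 3–7–1–8–3 form a cycle, so G is not a tree and its treewidth is at least 2. Combining the bounds, tw(G) = 2.

2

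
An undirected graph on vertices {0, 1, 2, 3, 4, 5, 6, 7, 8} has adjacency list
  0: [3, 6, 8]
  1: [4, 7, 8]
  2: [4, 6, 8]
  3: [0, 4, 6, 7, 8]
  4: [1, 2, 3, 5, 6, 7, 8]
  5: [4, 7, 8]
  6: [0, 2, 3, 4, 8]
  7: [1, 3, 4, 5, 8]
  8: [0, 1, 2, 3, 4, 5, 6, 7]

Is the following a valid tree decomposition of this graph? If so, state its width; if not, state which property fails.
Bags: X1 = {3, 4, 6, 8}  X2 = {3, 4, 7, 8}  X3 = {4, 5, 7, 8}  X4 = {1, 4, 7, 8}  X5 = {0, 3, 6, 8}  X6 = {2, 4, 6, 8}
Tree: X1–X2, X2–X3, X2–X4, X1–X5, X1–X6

Vertex coverage: the bags together contain {0, 1, 2, 3, 4, 5, 6, 7, 8}, the full vertex set. Edge coverage: each edge of G has both endpoints in at least one bag. Running intersection: for every vertex, the bags containing it form a connected subtree. All three properties hold, so this is a valid tree decomposition of width max|bag| − 1 = 3, and hence tw(G) ≤ 3.

Yes; width 3.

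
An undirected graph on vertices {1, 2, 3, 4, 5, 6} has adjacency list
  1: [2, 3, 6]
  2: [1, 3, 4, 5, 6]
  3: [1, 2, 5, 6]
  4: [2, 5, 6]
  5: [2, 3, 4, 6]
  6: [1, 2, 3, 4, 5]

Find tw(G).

3

A width-3 tree decomposition is:
Bags: B1 = {1, 2, 3, 6}  B2 = {2, 3, 5, 6}  B3 = {2, 4, 5, 6}
Tree: B1–B2, B2–B3
The largest bag has 4 vertices, giving width 3; this decomposition certifies tw(G) ≤ 3. On the other hand G contains the 4-clique {1, 2, 3, 6}. A clique must lie in a single bag of any decomposition, so no decomposition can have width below 3. Hence tw(G) = 3 exactly.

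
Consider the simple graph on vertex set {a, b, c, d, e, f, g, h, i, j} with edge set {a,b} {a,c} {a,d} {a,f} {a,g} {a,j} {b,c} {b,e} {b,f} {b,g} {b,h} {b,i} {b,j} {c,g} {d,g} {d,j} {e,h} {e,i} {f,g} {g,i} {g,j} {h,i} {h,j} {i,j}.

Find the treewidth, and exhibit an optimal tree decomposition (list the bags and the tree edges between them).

Every bag has size at most 4, so the width is 4 − 1 = 3 and tw(G) ≤ 3. For the lower bound, the 4 vertices {a, d, g, j} are pairwise adjacent, and any tree decomposition puts a clique entirely inside one bag — forcing width ≥ 3. Therefore the treewidth is 3.

Treewidth 3.
One optimal decomposition is:
Bags: B1 = {b, h, i, j}  B2 = {b, e, h, i}  B3 = {b, g, i, j}  B4 = {a, b, g, j}  B5 = {a, d, g, j}  B6 = {a, b, c, g}  B7 = {a, b, f, g}
Tree: B1–B2, B1–B3, B3–B4, B4–B5, B4–B6, B6–B7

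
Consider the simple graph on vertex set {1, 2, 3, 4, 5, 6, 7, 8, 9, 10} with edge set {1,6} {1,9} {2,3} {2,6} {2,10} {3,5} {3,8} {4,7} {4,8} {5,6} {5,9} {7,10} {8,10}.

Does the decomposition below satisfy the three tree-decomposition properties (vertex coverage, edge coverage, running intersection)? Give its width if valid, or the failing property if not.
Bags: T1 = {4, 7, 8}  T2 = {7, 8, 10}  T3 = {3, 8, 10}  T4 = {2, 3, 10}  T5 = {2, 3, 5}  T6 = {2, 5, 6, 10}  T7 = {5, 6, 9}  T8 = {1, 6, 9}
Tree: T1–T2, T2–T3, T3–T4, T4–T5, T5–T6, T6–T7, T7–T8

A tree decomposition must satisfy three properties: every vertex lies in some bag; for every edge, both endpoints lie together in some bag; and for every vertex, the bags containing it form a connected subtree. Here bags containing vertex 10 are not connected in the tree, so the decomposition is invalid.

No — bags containing vertex 10 are not connected in the tree.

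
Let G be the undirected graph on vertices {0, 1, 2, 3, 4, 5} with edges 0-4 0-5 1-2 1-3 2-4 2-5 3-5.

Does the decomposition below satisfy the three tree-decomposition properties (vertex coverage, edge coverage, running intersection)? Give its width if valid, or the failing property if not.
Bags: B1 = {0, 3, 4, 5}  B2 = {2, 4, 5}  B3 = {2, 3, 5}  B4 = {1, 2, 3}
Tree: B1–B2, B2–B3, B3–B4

A tree decomposition must satisfy three properties: every vertex lies in some bag; for every edge, both endpoints lie together in some bag; and for every vertex, the bags containing it form a connected subtree. Here bags containing vertex 3 are not connected in the tree, so the decomposition is invalid.

No — bags containing vertex 3 are not connected in the tree.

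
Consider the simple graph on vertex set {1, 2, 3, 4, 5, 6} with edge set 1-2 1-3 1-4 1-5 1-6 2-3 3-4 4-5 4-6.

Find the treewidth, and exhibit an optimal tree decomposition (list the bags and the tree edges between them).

Treewidth 2.
Bags: B1 = {1, 4, 6}  B2 = {1, 4, 5}  B3 = {1, 3, 4}  B4 = {1, 2, 3}
Tree: B1–B2, B2–B3, B3–B4

Every bag has size at most 3, so the width is 3 − 1 = 2 and tw(G) ≤ 2. For the lower bound, the 3 vertices {1, 2, 3} are pairwise adjacent, and any tree decomposition puts a clique entirely inside one bag — forcing width ≥ 2. Combining the bounds, tw(G) = 2.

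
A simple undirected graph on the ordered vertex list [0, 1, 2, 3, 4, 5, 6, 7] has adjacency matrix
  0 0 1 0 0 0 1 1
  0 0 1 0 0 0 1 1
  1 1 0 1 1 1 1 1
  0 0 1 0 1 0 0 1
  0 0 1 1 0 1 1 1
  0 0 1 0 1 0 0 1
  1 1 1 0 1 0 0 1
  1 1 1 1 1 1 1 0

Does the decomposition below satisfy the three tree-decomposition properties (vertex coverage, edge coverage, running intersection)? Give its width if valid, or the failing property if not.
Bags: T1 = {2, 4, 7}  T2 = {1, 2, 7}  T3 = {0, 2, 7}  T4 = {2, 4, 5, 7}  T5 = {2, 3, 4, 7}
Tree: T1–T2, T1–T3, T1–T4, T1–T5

A tree decomposition must satisfy three properties: every vertex lies in some bag; for every edge, both endpoints lie together in some bag; and for every vertex, the bags containing it form a connected subtree. Here vertex 6 appears in no bag, so the decomposition is invalid.

No — vertex 6 appears in no bag.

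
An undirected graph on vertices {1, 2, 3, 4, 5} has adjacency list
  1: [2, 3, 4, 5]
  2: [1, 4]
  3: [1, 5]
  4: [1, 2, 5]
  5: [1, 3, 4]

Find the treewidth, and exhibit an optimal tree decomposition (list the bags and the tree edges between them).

Treewidth 2.
Bags: B1 = {1, 4, 5}  B2 = {1, 3, 5}  B3 = {1, 2, 4}
Tree: B1–B2, B1–B3

The largest bag has 3 vertices, giving width 2; this decomposition certifies tw(G) ≤ 2. For the lower bound, the 3 vertices {1, 3, 5} are pairwise adjacent, and any tree decomposition puts a clique entirely inside one bag — forcing width ≥ 2. The upper and lower bounds meet at 2, so that is the treewidth.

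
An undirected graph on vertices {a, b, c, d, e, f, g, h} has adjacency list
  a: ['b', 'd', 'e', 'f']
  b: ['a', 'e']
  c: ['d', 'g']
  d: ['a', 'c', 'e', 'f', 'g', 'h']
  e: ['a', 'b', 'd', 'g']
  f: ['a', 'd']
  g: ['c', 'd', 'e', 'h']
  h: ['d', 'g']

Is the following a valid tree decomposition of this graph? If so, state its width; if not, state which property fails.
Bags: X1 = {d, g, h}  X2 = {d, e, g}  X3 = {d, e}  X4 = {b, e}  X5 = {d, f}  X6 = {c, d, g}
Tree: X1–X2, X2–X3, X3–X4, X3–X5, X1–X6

No — vertex a appears in no bag.

A tree decomposition must satisfy three properties: every vertex lies in some bag; for every edge, both endpoints lie together in some bag; and for every vertex, the bags containing it form a connected subtree. Here vertex a appears in no bag, so the decomposition is invalid.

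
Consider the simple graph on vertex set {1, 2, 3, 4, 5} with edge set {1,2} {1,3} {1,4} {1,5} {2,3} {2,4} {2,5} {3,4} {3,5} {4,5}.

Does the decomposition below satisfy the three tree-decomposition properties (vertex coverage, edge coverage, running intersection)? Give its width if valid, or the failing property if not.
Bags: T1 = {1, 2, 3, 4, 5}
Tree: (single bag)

Vertex coverage: the bags together contain {1, 2, 3, 4, 5}, the full vertex set. Edge coverage: each edge of G has both endpoints in at least one bag. Running intersection: for every vertex, the bags containing it form a connected subtree. All three properties hold, so this is a valid tree decomposition of width max|bag| − 1 = 4, and hence tw(G) ≤ 4.

Yes; width 4.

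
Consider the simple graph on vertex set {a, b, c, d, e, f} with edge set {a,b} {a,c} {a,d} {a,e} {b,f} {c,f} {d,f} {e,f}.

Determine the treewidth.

A width-2 tree decomposition is:
Bags: B1 = {a, e, f}  B2 = {a, b, f}  B3 = {a, d, f}  B4 = {a, c, f}
Tree: B1–B2, B2–B3, B3–B4
Every bag has size at most 3, so the width is 3 − 1 = 2 and tw(G) ≤ 2. For the lower bound, G contains the cycle e–a–b–f–e, so G is not a forest; only forests have treewidth ≤ 1, hence tw(G) ≥ 2. Hence tw(G) = 2 exactly.

2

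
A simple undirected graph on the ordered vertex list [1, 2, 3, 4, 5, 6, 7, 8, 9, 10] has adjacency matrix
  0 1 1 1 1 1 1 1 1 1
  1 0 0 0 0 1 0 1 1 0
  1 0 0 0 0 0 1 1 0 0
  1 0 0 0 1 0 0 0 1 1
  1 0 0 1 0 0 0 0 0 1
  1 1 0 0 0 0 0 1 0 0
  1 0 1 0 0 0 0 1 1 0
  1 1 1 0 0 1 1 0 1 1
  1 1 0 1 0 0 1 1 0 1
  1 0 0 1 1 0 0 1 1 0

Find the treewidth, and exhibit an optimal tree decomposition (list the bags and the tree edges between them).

Treewidth 3.
One such decomposition:
Bags: B1 = {1, 3, 7, 8}  B2 = {1, 7, 8, 9}  B3 = {1, 2, 8, 9}  B4 = {1, 8, 9, 10}  B5 = {1, 4, 9, 10}  B6 = {1, 2, 6, 8}  B7 = {1, 4, 5, 10}
Tree: B1–B2, B2–B3, B3–B4, B4–B5, B3–B6, B5–B7

Every bag has size at most 4, so the width is 4 − 1 = 3 and tw(G) ≤ 3. On the other hand G contains the 4-clique {1, 2, 8, 9}. A clique must lie in a single bag of any decomposition, so no decomposition can have width below 3. The upper and lower bounds meet at 3, so that is the treewidth.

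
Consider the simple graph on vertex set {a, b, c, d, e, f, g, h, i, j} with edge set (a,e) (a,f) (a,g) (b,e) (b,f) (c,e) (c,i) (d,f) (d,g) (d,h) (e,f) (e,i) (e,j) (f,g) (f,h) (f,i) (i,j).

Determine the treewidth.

2

A width-2 tree decomposition is:
Bags: B1 = {a, f, g}  B2 = {d, f, g}  B3 = {a, e, f}  B4 = {b, e, f}  B5 = {e, f, i}  B6 = {c, e, i}  B7 = {d, f, h}  B8 = {e, i, j}
Tree: B1–B2, B1–B3, B3–B4, B4–B5, B5–B6, B2–B7, B5–B8
Each bag holds 3 vertices, so the decomposition has width 2, which upper-bounds the treewidth. On the other hand G contains the 3-clique {e, i, j}. A clique must lie in a single bag of any decomposition, so no decomposition can have width below 2. Hence tw(G) = 2 exactly.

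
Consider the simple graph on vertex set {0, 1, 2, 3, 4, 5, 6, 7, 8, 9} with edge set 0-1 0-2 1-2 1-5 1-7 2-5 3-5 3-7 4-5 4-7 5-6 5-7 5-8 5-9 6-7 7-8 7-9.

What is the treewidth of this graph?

2

A width-2 tree decomposition is:
Bags: B1 = {5, 7, 9}  B2 = {3, 5, 7}  B3 = {1, 5, 7}  B4 = {5, 7, 8}  B5 = {1, 2, 5}  B6 = {4, 5, 7}  B7 = {5, 6, 7}  B8 = {0, 1, 2}
Tree: B1–B2, B2–B3, B3–B4, B3–B5, B2–B6, B2–B7, B5–B8
Every bag has size at most 3, so the width is 3 − 1 = 2 and tw(G) ≤ 2. On the other hand G contains the 3-clique {0, 1, 2}. A clique must lie in a single bag of any decomposition, so no decomposition can have width below 2. Therefore the treewidth is 2.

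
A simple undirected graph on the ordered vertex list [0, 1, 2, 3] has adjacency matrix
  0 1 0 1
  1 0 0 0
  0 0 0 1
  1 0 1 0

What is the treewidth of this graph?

1

A width-1 tree decomposition is:
Bags: B1 = {2, 3}  B2 = {0, 3}  B3 = {0, 1}
Tree: B1–B2, B2–B3
Every bag has size at most 2, so the width is 2 − 1 = 1 and tw(G) ≤ 1. Since G has at least one edge (e.g. 2–3), it is not an edgeless graph, so tw(G) ≥ 1. The upper and lower bounds meet at 1, so that is the treewidth.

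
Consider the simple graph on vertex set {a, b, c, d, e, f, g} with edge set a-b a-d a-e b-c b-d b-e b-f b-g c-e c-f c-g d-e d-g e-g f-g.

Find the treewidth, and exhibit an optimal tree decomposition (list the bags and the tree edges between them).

Treewidth 3.
Bags: B1 = {b, c, e, g}  B2 = {b, d, e, g}  B3 = {a, b, d, e}  B4 = {b, c, f, g}
Tree: B1–B2, B2–B3, B1–B4

Every bag has size at most 4, so the width is 4 − 1 = 3 and tw(G) ≤ 3. On the other hand G contains the 4-clique {b, d, e, g}. A clique must lie in a single bag of any decomposition, so no decomposition can have width below 3. The upper and lower bounds meet at 3, so that is the treewidth.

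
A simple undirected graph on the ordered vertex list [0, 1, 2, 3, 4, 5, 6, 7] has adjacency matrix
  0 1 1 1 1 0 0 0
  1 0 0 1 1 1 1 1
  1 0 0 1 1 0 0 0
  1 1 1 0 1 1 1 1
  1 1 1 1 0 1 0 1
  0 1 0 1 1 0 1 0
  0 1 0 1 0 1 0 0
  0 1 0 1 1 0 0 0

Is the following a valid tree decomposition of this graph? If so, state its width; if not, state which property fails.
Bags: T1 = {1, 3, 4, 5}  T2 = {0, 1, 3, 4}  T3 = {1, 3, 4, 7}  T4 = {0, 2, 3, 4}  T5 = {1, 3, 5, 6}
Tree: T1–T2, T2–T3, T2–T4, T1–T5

Vertex coverage: the bags together contain {0, 1, 2, 3, 4, 5, 6, 7}, the full vertex set. Edge coverage: each edge of G has both endpoints in at least one bag. Running intersection: for every vertex, the bags containing it form a connected subtree. All three properties hold, so this is a valid tree decomposition of width max|bag| − 1 = 3, and hence tw(G) ≤ 3.

Yes; width 3.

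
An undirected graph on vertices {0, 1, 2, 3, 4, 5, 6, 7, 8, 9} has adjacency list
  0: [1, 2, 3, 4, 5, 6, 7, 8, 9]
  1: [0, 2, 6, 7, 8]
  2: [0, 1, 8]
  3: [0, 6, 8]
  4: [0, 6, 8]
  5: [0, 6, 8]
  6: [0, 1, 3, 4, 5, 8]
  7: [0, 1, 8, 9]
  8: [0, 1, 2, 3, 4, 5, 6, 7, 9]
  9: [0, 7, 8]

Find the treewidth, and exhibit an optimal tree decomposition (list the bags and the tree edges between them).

The largest bag has 4 vertices, giving width 3; this decomposition certifies tw(G) ≤ 3. For the lower bound, the 4 vertices {0, 7, 8, 9} are pairwise adjacent, and any tree decomposition puts a clique entirely inside one bag — forcing width ≥ 3. Therefore the treewidth is 3.

Treewidth 3.
One optimal decomposition is:
Bags: B1 = {0, 5, 6, 8}  B2 = {0, 3, 6, 8}  B3 = {0, 4, 6, 8}  B4 = {0, 1, 6, 8}  B5 = {0, 1, 7, 8}  B6 = {0, 7, 8, 9}  B7 = {0, 1, 2, 8}
Tree: B1–B2, B1–B3, B1–B4, B4–B5, B5–B6, B5–B7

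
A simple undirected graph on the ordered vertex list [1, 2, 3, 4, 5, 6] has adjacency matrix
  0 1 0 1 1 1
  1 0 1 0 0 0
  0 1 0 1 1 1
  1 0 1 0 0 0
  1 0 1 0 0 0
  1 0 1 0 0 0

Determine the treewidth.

A width-2 tree decomposition is:
Bags: B1 = {1, 3, 4}  B2 = {1, 2, 3}  B3 = {1, 3, 5}  B4 = {1, 3, 6}
Tree: B1–B2, B2–B3, B3–B4
Every bag has size at most 3, so the width is 3 − 1 = 2 and tw(G) ≤ 2. For the lower bound, G contains the cycle 4–3–2–1–4, so G is not a forest; only forests have treewidth ≤ 1, hence tw(G) ≥ 2. Hence tw(G) = 2 exactly.

2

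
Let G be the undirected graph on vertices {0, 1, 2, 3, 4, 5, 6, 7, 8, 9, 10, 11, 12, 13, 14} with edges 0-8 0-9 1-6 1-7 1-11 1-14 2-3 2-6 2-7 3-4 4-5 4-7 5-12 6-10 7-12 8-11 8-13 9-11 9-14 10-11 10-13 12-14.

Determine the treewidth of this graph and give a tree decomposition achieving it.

Treewidth 3.
One such decomposition:
Bags: B1 = {0, 8, 10, 13}  B2 = {0, 8, 10, 11}  B3 = {0, 9, 10, 11}  B4 = {6, 9, 10, 11}  B5 = {1, 6, 9, 11}  B6 = {1, 6, 9, 14}  B7 = {1, 2, 6, 14}  B8 = {1, 2, 7, 14}  B9 = {2, 7, 12, 14}  B10 = {2, 3, 7, 12}  B11 = {3, 4, 7, 12}  B12 = {3, 4, 5, 12}
Tree: B1–B2, B2–B3, B3–B4, B4–B5, B5–B6, B6–B7, B7–B8, B8–B9, B9–B10, B10–B11, B11–B12

Every bag has size at most 4, so the width is 4 − 1 = 3 and tw(G) ≤ 3. For the lower bound: the 4 vertex sets {0,8,13}, {10}, {11}, {1,6,9,14} are disjoint, each induces a connected subgraph, and every pair is joined by at least one edge of G. Contracting each set to a single vertex therefore yields K_{4} as a minor, and since treewidth is minor-monotone, tw(G) ≥ tw(K_{4}) = 3. Therefore the treewidth is 3.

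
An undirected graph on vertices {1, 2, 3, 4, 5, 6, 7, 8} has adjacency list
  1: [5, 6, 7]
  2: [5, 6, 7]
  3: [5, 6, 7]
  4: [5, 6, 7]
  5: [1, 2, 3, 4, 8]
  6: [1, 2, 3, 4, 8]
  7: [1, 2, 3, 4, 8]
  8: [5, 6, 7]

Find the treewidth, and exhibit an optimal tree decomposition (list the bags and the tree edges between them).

The largest bag has 4 vertices, giving width 3; this decomposition certifies tw(G) ≤ 3. For the lower bound: the 4 vertex sets {2,5}, {3,6}, {7}, {1} are disjoint, each induces a connected subgraph, and every pair is joined by at least one edge of G. Contracting each set to a single vertex therefore yields K_{4} as a minor, and since treewidth is minor-monotone, tw(G) ≥ tw(K_{4}) = 3. The upper and lower bounds meet at 3, so that is the treewidth.

Treewidth 3.
One such decomposition:
Bags: B1 = {2, 5, 6, 7}  B2 = {3, 5, 6, 7}  B3 = {1, 5, 6, 7}  B4 = {5, 6, 7, 8}  B5 = {4, 5, 6, 7}
Tree: B1–B2, B2–B3, B3–B4, B4–B5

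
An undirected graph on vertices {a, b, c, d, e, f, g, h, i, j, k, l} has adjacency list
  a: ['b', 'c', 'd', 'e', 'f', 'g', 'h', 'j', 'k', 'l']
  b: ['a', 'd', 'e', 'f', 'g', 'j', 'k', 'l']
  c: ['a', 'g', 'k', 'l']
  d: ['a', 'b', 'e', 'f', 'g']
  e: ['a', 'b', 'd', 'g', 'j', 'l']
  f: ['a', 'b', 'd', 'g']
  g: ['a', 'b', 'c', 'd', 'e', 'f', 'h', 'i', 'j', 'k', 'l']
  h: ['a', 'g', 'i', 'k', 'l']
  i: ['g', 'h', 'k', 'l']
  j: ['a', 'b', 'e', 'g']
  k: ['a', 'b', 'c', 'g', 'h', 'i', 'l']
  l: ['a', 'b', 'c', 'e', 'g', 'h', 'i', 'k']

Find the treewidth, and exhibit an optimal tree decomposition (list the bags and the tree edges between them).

Treewidth 4.
One optimal decomposition is:
Bags: B1 = {a, c, g, k, l}  B2 = {a, b, g, k, l}  B3 = {a, b, e, g, l}  B4 = {a, b, d, e, g}  B5 = {a, b, e, g, j}  B6 = {a, g, h, k, l}  B7 = {g, h, i, k, l}  B8 = {a, b, d, f, g}
Tree: B1–B2, B2–B3, B3–B4, B4–B5, B2–B6, B6–B7, B4–B8

Every bag has size at most 5, so the width is 5 − 1 = 4 and tw(G) ≤ 4. On the other hand G contains the 5-clique {a, g, h, k, l}. A clique must lie in a single bag of any decomposition, so no decomposition can have width below 4. Hence tw(G) = 4 exactly.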